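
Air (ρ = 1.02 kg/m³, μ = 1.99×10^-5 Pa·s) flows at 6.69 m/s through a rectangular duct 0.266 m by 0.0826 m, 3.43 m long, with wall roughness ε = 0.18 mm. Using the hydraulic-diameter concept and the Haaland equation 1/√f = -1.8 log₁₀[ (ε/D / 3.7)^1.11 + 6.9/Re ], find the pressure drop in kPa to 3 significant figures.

Hydraulic diameter D_h = 4A/P = 4·(0.266·0.0826)/(2·(0.266+0.0826)) = 0.08789/0.6972 = 0.1261 m.
Re = ρVD_h/μ = 1.02·6.69·0.1261/1.99e-05 = 4.323e+04.
ε/D_h = 0.00018/0.1261 = 0.00143; Haaland gives 1/√f = -1.8 log₁₀[0.000163+0.00016] = 6.285, so f = 0.02531.
ΔP = f(L/D_h)(ρV²/2) = 0.02531·3.43/0.1261·22.83 = 15.72 Pa.
ΔP = 0.0157 kPa.

ΔP ≈ 0.0157 kPa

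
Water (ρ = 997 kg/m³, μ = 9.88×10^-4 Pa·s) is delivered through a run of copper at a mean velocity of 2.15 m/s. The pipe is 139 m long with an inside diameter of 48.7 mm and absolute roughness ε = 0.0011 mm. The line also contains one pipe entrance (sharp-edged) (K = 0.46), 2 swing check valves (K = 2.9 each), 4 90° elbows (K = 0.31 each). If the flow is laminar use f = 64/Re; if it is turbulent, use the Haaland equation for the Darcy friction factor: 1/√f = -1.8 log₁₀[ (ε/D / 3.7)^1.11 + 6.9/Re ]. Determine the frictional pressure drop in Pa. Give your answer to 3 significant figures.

Reynolds number Re = ρVD/μ = 997 · 2.15 · 0.0487 / 0.000988 = 1.057e+05.
Re > 4000 → turbulent. Relative roughness ε/D = 1.1e-06/0.0487 = 2.26e-05. Haaland: 1/√f = -1.8 log₁₀[(2.26e-05/3.7)^1.11 + 6.9/1.057e+05] = -1.8 log₁₀[1.63e-06 + 6.53e-05] = 7.514, so f = 0.01771.
Total minor-loss coefficient ΣK = 1·0.46 + 2·2.9 + 4·0.31 = 7.5.
ΔP = [f·L/D + ΣK]·(ρV²/2) = [0.01771·139/0.0487 + 7.5]·(997·2.15²/2) = [50.55 + 7.5]·2304 = 1.338e+05 Pa.

ΔP ≈ 134000 Pa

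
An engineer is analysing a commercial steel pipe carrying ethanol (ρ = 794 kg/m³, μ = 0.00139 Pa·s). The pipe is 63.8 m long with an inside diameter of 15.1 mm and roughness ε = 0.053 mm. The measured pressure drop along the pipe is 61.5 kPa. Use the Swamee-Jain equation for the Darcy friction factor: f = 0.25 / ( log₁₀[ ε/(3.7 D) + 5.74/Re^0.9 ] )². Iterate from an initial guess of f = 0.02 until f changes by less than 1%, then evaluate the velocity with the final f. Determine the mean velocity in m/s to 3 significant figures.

Rearranging Darcy-Weisbach: V = √(2·ΔP·D/(f·L·ρ)). With ε/D = 5.3e-05/0.0151 = 0.00351, iterate starting from f = 0.02:
  f = 0.02 → V = √(2·6.15e+04·0.0151/(0.02·63.8·794)) = 1.354 m/s; Re = ρVD/μ = 1.168e+04; f → 0.03541
  f = 0.03541 → V = 1.018 m/s; Re = 8777; f → 0.03727
  f = 0.03727 → V = 0.9919 m/s; Re = 8555; f → 0.03745
Converged (Δf/f < 1%). With the final f = 0.03745: V = √(2·6.15e+04·0.0151/(0.03745·63.8·794)) = 0.9895 m/s.

V ≈ 0.989 m/s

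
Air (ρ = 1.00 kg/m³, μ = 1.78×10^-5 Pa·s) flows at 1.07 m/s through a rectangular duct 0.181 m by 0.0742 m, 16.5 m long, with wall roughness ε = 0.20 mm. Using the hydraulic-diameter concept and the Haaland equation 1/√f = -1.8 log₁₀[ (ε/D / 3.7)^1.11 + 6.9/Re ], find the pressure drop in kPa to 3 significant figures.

ΔP ≈ 0.00334 kPa

Hydraulic diameter D_h = 4A/P = 4·(0.181·0.0742)/(2·(0.181+0.0742)) = 0.05372/0.5104 = 0.1053 m.
Re = ρVD_h/μ = 1·1.07·0.1053/1.78e-05 = 6327.
ε/D_h = 0.0002/0.1053 = 0.0019; Haaland gives 1/√f = -1.8 log₁₀[0.000223+0.00109] = 5.187, so f = 0.03717.
ΔP = f(L/D_h)(ρV²/2) = 0.03717·16.5/0.1053·0.5725 = 3.336 Pa.
ΔP = 0.00334 kPa.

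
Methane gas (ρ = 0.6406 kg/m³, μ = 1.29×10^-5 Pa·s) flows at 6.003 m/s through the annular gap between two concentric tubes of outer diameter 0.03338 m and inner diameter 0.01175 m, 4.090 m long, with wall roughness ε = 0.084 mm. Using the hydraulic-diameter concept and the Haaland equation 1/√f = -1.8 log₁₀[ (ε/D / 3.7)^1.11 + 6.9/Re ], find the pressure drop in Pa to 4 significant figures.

ΔP ≈ 85.56 Pa

Hydraulic diameter D_h = 4A/P = D_o - D_i = 0.03338 - 0.01175 = 0.02163 m.
Re = ρVD_h/μ = 0.6406·6.003·0.02163/1.29e-05 = 6448.
ε/D_h = 8.4e-05/0.02163 = 0.00388; Haaland gives 1/√f = -1.8 log₁₀[0.000494+0.00107] = 5.051, so f = 0.0392.
ΔP = f(L/D_h)(ρV²/2) = 0.0392·4.09/0.02163·11.54 = 85.56 Pa.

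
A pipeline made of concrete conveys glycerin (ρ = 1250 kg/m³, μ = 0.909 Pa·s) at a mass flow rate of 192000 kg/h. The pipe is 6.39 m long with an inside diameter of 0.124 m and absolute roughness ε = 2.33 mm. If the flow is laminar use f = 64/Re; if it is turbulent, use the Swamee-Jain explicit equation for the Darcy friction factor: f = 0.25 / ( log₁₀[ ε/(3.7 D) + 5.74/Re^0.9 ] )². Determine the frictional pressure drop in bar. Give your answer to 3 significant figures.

ṁ = 192000 kg/h = 192000/3600 = 53.33 kg/s.
A = πD²/4 = π(0.124)²/4 = 0.01208 m²; mean velocity V = ṁ/(ρA) = 53.33/(1250 · 0.01208) = 3.533 m/s.
Reynolds number Re = ρVD/μ = 1250 · 3.533 · 0.124 / 0.909 = 602.5.
Re < 2300 → laminar flow, so f = 64/Re = 64/602.5 = 0.1062 (the turbulent correlation is not needed).
Darcy-Weisbach: ΔP = f(L/D)(ρV²/2) = 0.1062·(6.39/0.124)·(1250·3.533²/2) = 0.1062·51.53·7802 = 4.271e+04 Pa.
ΔP = 4.271e+04 Pa = 0.427 bar.

ΔP ≈ 0.427 bar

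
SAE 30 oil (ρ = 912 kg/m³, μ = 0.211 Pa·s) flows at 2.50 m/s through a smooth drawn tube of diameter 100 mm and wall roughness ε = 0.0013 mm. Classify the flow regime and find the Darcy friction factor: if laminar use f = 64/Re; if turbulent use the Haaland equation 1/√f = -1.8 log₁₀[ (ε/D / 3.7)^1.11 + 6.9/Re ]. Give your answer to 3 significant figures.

f ≈ 0.0592

Re = ρVD/μ = 912·2.5·0.1/0.211 = 1081.
Re < 2300 → laminar, so f = 64/Re = 0.05923 (roughness is irrelevant in laminar flow).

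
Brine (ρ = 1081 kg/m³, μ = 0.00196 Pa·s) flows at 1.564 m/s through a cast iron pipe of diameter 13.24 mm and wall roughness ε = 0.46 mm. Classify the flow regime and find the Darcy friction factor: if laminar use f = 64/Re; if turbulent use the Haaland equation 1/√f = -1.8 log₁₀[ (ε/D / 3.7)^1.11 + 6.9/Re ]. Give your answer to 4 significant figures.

Re = ρVD/μ = 1081·1.564·0.01324/0.00196 = 1.142e+04.
Re > 4000 → turbulent. ε/D = 0.00046/0.01324 = 0.0347; Haaland: 1/√f = -1.8 log₁₀[0.00562 + 0.000604] = 3.971, so f = 0.06342.

f ≈ 0.06342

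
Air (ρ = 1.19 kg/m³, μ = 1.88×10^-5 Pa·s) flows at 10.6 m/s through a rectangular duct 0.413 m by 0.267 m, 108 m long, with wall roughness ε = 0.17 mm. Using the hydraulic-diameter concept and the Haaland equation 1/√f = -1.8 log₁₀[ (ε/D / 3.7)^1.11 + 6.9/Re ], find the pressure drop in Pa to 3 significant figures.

Hydraulic diameter D_h = 4A/P = 4·(0.413·0.267)/(2·(0.413+0.267)) = 0.4411/1.36 = 0.3243 m.
Re = ρVD_h/μ = 1.19·10.6·0.3243/1.88e-05 = 2.176e+05.
ε/D_h = 0.00017/0.3243 = 0.000524; Haaland gives 1/√f = -1.8 log₁₀[5.34e-05+3.17e-05] = 7.326, so f = 0.01863.
ΔP = f(L/D_h)(ρV²/2) = 0.01863·108/0.3243·66.85 = 414.8 Pa.

ΔP ≈ 415 Pa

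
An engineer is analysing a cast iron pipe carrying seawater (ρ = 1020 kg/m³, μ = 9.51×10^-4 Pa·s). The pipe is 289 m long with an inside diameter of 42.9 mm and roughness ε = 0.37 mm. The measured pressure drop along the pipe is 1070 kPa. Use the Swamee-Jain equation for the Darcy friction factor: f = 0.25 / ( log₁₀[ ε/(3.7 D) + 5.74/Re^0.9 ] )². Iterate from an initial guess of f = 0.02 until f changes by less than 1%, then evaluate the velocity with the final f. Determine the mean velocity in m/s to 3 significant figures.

V ≈ 2.91 m/s

Rearranging Darcy-Weisbach: V = √(2·ΔP·D/(f·L·ρ)). With ε/D = 0.00037/0.0429 = 0.00862, iterate starting from f = 0.02:
  f = 0.02 → V = √(2·1.07e+06·0.0429/(0.02·289·1020)) = 3.946 m/s; Re = ρVD/μ = 1.816e+05; f → 0.03661
  f = 0.03661 → V = 2.917 m/s; Re = 1.342e+05; f → 0.03678
Converged (Δf/f < 1%). With the final f = 0.03678: V = √(2·1.07e+06·0.0429/(0.03678·289·1020)) = 2.91 m/s.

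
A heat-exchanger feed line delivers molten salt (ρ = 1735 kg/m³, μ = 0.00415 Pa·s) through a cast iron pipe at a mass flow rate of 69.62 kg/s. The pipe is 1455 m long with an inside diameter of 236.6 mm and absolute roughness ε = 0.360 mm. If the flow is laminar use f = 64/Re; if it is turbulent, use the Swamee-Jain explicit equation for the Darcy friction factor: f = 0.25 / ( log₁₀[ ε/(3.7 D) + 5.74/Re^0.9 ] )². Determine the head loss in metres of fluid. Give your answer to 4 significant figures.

h_f ≈ 6.317 m

A = πD²/4 = π(0.2366)²/4 = 0.04397 m²; mean velocity V = ṁ/(ρA) = 69.62/(1735 · 0.04397) = 0.9127 m/s.
Reynolds number Re = ρVD/μ = 1735 · 0.9127 · 0.2366 / 0.00415 = 9.028e+04.
Re > 4000 → turbulent. Relative roughness ε/D = 0.00036/0.2366 = 0.00152. Swamee-Jain: f = 0.25/(log₁₀[0.00152/3.7 + 5.74/9.028e+04^0.9])² = 0.25/(log₁₀[0.000411 + 0.000199])² = 0.25/(-3.214)² = 0.02419.
Darcy-Weisbach: ΔP = f(L/D)(ρV²/2) = 0.02419·(1455/0.2366)·(1735·0.9127²/2) = 0.02419·6150·722.6 = 1.075e+05 Pa.
Head loss h_f = ΔP/(ρg) = 1.075e+05/(1735·9.81) = 6.317 m.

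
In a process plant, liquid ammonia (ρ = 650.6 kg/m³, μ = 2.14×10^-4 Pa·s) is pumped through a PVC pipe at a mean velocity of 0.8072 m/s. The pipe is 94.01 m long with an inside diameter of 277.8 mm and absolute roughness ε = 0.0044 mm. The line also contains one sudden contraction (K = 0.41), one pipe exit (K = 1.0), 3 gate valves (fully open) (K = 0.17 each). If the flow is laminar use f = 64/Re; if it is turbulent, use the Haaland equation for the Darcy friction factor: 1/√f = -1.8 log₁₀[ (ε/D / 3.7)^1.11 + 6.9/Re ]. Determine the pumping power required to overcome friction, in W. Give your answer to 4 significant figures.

P ≈ 64.12 W

Reynolds number Re = ρVD/μ = 650.6 · 0.8072 · 0.2778 / 0.000214 = 6.817e+05.
Re > 4000 → turbulent. Relative roughness ε/D = 4.4e-06/0.2778 = 1.58e-05. Haaland: 1/√f = -1.8 log₁₀[(1.58e-05/3.7)^1.11 + 6.9/6.817e+05] = -1.8 log₁₀[1.1e-06 + 1.01e-05] = 8.91, so f = 0.0126.
Total minor-loss coefficient ΣK = 1·0.41 + 1·1 + 3·0.17 = 1.92.
ΔP = [f·L/D + ΣK]·(ρV²/2) = [0.0126·94.01/0.2778 + 1.92]·(650.6·0.8072²/2) = [4.263 + 1.92]·212 = 1310 Pa.
Q = V·A = 0.8072·0.06061 = 0.04893 m³/s.
Pumping power P = QΔP = 0.04893·1310 = 64.115 W = 64.12 W.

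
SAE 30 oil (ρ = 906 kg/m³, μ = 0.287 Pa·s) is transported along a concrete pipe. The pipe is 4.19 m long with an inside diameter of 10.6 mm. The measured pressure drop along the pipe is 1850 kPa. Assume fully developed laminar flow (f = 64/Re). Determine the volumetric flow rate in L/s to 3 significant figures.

For laminar flow, f = 64/Re with Re = ρVD/μ, so Darcy-Weisbach reduces to ΔP = 32μLV/D². Solving for V: V = ΔP·D²/(32μL) = 1.85e+06·(0.0106)²/(32·0.287·4.19) = 5.402 m/s.
Check: Re = ρVD/μ = 906·5.402·0.0106/0.287 = 180.8 < 2300, so the laminar assumption holds.
Q = V·A = 5.402·(π/4·0.0106²) = 0.0004767 m³/s = 0.477 L/s.

Q ≈ 0.477 L/s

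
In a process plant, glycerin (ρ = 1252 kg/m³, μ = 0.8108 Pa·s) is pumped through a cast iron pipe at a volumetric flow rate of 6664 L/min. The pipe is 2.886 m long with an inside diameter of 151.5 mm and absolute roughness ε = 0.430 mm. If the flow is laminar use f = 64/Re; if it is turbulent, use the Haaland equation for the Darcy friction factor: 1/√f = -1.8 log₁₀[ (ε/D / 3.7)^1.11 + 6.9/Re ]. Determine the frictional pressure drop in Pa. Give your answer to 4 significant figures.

Q = 6664 L/min = 6664/60000 = 0.1111 m³/s.
Cross-sectional area A = πD²/4 = π(0.1515)²/4 = 0.01803 m²; mean velocity V = Q/A = 0.1111/0.01803 = 6.161 m/s.
Reynolds number Re = ρVD/μ = 1252 · 6.161 · 0.1515 / 0.811 = 1441.
Re < 2300 → laminar flow, so f = 64/Re = 64/1441 = 0.0444 (the turbulent correlation is not needed).
Darcy-Weisbach: ΔP = f(L/D)(ρV²/2) = 0.0444·(2.886/0.1515)·(1252·6.161²/2) = 0.0444·19.05·2.376e+04 = 2.01e+04 Pa.

ΔP ≈ 20100 Pa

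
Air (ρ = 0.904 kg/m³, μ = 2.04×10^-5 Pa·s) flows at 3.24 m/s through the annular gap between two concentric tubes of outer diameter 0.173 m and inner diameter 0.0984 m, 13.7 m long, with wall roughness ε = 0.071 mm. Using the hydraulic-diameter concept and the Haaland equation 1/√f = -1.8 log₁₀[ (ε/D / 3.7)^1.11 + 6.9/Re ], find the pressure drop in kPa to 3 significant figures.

Hydraulic diameter D_h = 4A/P = D_o - D_i = 0.173 - 0.0984 = 0.0746 m.
Re = ρVD_h/μ = 0.904·3.24·0.0746/2.04e-05 = 1.071e+04.
ε/D_h = 7.1e-05/0.0746 = 0.000952; Haaland gives 1/√f = -1.8 log₁₀[0.000104+0.000644] = 5.627, so f = 0.03158.
ΔP = f(L/D_h)(ρV²/2) = 0.03158·13.7/0.0746·4.745 = 27.52 Pa.
ΔP = 0.0275 kPa.

ΔP ≈ 0.0275 kPa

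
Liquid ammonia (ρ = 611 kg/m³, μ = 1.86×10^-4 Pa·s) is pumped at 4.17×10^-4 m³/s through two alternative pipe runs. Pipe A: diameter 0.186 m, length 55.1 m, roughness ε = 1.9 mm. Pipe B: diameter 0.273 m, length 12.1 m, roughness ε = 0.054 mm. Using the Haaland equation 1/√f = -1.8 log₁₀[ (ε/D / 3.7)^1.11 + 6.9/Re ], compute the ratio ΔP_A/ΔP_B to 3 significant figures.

Pipe A: V = Q/A = 0.000417/0.02717 = 0.01535 m/s; Re = 9377; ε/D = 0.0102; Haaland → f = 0.04357; ΔP_A = f(L/D)(ρV²/2) = 0.9287 Pa.
Pipe B: V = Q/A = 0.000417/0.05853 = 0.007124 m/s; Re = 6389; ε/D = 0.000198; Haaland → f = 0.03524; ΔP_B = f(L/D)(ρV²/2) = 0.02422 Pa.
ΔP_A/ΔP_B = 0.9287/0.02422 = 38.3.

ΔP_A/ΔP_B ≈ 38.3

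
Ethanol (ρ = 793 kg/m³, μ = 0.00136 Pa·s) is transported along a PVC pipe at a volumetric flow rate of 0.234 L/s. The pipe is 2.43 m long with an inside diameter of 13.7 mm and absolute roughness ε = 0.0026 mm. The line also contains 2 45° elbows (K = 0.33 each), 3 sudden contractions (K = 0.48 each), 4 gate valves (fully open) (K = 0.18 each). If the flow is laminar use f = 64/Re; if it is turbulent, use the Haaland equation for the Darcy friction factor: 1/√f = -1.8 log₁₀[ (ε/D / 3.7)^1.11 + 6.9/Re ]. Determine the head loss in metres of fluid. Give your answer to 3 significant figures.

Q = 0.234 L/s = 0.234/1000 = 0.000234 m³/s.
Cross-sectional area A = πD²/4 = π(0.0137)²/4 = 0.0001474 m²; mean velocity V = Q/A = 0.000234/0.0001474 = 1.587 m/s.
Reynolds number Re = ρVD/μ = 793 · 1.587 · 0.0137 / 0.00136 = 1.268e+04.
Re > 4000 → turbulent. Relative roughness ε/D = 2.6e-06/0.0137 = 0.00019. Haaland: 1/√f = -1.8 log₁₀[(0.00019/3.7)^1.11 + 6.9/1.268e+04] = -1.8 log₁₀[1.73e-05 + 0.000544] = 5.851, so f = 0.02921.
Total minor-loss coefficient ΣK = 2·0.33 + 3·0.48 + 4·0.18 = 2.82.
ΔP = [f·L/D + ΣK]·(ρV²/2) = [0.02921·2.43/0.0137 + 2.82]·(793·1.587²/2) = [5.181 + 2.82]·999.1 = 7994 Pa.
Head loss h_f = ΔP/(ρg) = 7994/(793·9.81) = 1.03 m.

h_f ≈ 1.03 m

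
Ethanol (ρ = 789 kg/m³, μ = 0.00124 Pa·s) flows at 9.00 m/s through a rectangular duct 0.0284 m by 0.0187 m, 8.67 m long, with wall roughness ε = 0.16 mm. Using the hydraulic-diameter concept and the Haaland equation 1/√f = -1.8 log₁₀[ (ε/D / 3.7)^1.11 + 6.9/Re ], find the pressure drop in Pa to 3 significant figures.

ΔP ≈ 423000 Pa

Hydraulic diameter D_h = 4A/P = 4·(0.0284·0.0187)/(2·(0.0284+0.0187)) = 0.002124/0.0942 = 0.02255 m.
Re = ρVD_h/μ = 789·9·0.02255/0.00124 = 1.291e+05.
ε/D_h = 0.00016/0.02255 = 0.00709; Haaland gives 1/√f = -1.8 log₁₀[0.000963+5.34e-05] = 5.387, so f = 0.03446.
ΔP = f(L/D_h)(ρV²/2) = 0.03446·8.67/0.02255·3.195e+04 = 4.234e+05 Pa.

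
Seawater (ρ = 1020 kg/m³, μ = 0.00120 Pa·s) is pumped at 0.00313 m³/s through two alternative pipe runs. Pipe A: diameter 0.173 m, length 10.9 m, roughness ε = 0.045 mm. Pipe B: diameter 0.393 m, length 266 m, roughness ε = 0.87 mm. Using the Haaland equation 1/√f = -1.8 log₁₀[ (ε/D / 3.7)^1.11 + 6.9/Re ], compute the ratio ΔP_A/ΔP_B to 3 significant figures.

ΔP_A/ΔP_B ≈ 1.87

Pipe A: V = Q/A = 0.00313/0.02351 = 0.1332 m/s; Re = 1.958e+04; ε/D = 0.00026; Haaland → f = 0.02633; ΔP_A = f(L/D)(ρV²/2) = 15 Pa.
Pipe B: V = Q/A = 0.00313/0.1213 = 0.0258 m/s; Re = 8619; ε/D = 0.00221; Haaland → f = 0.03493; ΔP_B = f(L/D)(ρV²/2) = 8.027 Pa.
ΔP_A/ΔP_B = 15/8.027 = 1.87.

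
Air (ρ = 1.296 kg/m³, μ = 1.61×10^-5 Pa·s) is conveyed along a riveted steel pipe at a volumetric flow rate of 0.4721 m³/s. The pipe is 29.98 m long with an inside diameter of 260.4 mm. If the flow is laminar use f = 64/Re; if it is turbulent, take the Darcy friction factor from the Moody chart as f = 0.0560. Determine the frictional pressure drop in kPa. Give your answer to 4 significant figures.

Cross-sectional area A = πD²/4 = π(0.2604)²/4 = 0.05326 m²; mean velocity V = Q/A = 0.4721/0.05326 = 8.865 m/s.
Reynolds number Re = ρVD/μ = 1.296 · 8.865 · 0.2604 / 1.61e-05 = 1.858e+05.
Re > 4000 → turbulent; use the Moody-chart value f = 0.0560.
Darcy-Weisbach: ΔP = f(L/D)(ρV²/2) = 0.056·(29.98/0.2604)·(1.296·8.865²/2) = 0.056·115.1·50.92 = 328.3 Pa.
ΔP = 328.3 Pa = 0.3283 kPa.

ΔP ≈ 0.3283 kPa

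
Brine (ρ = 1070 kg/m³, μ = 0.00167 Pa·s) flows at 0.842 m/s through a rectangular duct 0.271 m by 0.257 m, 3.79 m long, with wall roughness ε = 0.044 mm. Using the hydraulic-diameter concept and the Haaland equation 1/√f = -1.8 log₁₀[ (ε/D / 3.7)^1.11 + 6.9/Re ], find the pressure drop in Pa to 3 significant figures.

ΔP ≈ 95.5 Pa

Hydraulic diameter D_h = 4A/P = 4·(0.271·0.257)/(2·(0.271+0.257)) = 0.2786/1.056 = 0.2638 m.
Re = ρVD_h/μ = 1070·0.842·0.2638/0.00167 = 1.423e+05.
ε/D_h = 4.4e-05/0.2638 = 0.000167; Haaland gives 1/√f = -1.8 log₁₀[1.5e-05+4.85e-05] = 7.555, so f = 0.01752.
ΔP = f(L/D_h)(ρV²/2) = 0.01752·3.79/0.2638·379.3 = 95.46 Pa.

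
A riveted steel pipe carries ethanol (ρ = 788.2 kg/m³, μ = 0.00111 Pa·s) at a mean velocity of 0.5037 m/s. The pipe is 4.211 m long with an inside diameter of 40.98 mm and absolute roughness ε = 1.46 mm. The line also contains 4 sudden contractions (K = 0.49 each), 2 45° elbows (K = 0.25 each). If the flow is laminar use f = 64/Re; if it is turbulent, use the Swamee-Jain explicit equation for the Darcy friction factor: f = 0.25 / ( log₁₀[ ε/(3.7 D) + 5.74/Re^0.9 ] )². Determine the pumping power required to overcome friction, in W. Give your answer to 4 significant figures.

Reynolds number Re = ρVD/μ = 788.2 · 0.5037 · 0.04098 / 0.00111 = 1.466e+04.
Re > 4000 → turbulent. Relative roughness ε/D = 0.00146/0.04098 = 0.0356. Swamee-Jain: f = 0.25/(log₁₀[0.0356/3.7 + 5.74/1.466e+04^0.9])² = 0.25/(log₁₀[0.00963 + 0.00102])² = 0.25/(-1.973)² = 0.06425.
Total minor-loss coefficient ΣK = 4·0.49 + 2·0.25 = 2.46.
ΔP = [f·L/D + ΣK]·(ρV²/2) = [0.06425·4.211/0.04098 + 2.46]·(788.2·0.5037²/2) = [6.602 + 2.46]·99.99 = 906.1 Pa.
Q = V·A = 0.5037·0.001319 = 0.0006644 m³/s.
Pumping power P = QΔP = 0.0006644·906.1 = 0.60197 W = 0.6020 W.

P ≈ 0.6020 W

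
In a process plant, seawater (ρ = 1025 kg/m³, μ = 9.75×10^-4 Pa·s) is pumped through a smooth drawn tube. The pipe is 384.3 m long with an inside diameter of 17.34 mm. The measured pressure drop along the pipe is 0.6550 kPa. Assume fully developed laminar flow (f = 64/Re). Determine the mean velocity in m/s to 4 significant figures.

V ≈ 0.01643 m/s

For laminar flow, f = 64/Re with Re = ρVD/μ, so Darcy-Weisbach reduces to ΔP = 32μLV/D². Solving for V: V = ΔP·D²/(32μL) = 655·(0.01734)²/(32·0.000975·384.3) = 0.01643 m/s.
Check: Re = ρVD/μ = 1025·0.01643·0.01734/0.000975 = 299.4 < 2300, so the laminar assumption holds.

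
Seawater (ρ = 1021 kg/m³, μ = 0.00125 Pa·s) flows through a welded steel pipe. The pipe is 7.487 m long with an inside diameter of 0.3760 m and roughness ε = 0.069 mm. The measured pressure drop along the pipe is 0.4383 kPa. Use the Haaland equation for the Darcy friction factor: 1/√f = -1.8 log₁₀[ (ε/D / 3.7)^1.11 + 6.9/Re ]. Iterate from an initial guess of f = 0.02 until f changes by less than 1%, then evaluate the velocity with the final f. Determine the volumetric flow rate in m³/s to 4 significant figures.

Q ≈ 0.1877 m³/s

Rearranging Darcy-Weisbach: V = √(2·ΔP·D/(f·L·ρ)). With ε/D = 6.9e-05/0.376 = 0.000184, iterate starting from f = 0.02:
  f = 0.02 → V = √(2·438.3·0.376/(0.02·7.487·1021)) = 1.468 m/s; Re = ρVD/μ = 4.509e+05; f → 0.01527
  f = 0.01527 → V = 1.68 m/s; Re = 5.16e+05; f → 0.01509
  f = 0.01509 → V = 1.69 m/s; Re = 5.191e+05; f → 0.01508
Converged (Δf/f < 1%). With the final f = 0.01508: V = √(2·438.3·0.376/(0.01508·7.487·1021)) = 1.691 m/s.
Q = V·A = 1.691·(π/4·0.376²) = 0.1877 m³/s = 0.1877 m³/s.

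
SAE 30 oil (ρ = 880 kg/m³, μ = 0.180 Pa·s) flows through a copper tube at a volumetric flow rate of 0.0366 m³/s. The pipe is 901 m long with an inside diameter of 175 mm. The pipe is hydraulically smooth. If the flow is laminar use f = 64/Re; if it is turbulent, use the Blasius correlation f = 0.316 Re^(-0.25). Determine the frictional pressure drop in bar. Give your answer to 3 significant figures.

ΔP ≈ 2.58 bar

Cross-sectional area A = πD²/4 = π(0.175)²/4 = 0.02405 m²; mean velocity V = Q/A = 0.0366/0.02405 = 1.522 m/s.
Reynolds number Re = ρVD/μ = 880 · 1.522 · 0.175 / 0.18 = 1302.
Re < 2300 → laminar flow, so f = 64/Re = 64/1302 = 0.04916 (the turbulent correlation is not needed).
Darcy-Weisbach: ΔP = f(L/D)(ρV²/2) = 0.04916·(901/0.175)·(880·1.522²/2) = 0.04916·5149·1019 = 2.579e+05 Pa.
ΔP = 2.579e+05 Pa = 2.58 bar.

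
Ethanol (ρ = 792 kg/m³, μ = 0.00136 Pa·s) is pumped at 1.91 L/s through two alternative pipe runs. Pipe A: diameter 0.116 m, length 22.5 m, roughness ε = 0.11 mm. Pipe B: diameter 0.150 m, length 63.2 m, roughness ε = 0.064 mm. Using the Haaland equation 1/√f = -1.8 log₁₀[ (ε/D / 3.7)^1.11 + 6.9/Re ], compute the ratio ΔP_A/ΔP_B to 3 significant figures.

ΔP_A/ΔP_B ≈ 1.24

Pipe A: V = Q/A = 0.00191/0.01057 = 0.1807 m/s; Re = 1.221e+04; ε/D = 0.000948; Haaland → f = 0.03062; ΔP_A = f(L/D)(ρV²/2) = 76.82 Pa.
Pipe B: V = Q/A = 0.00191/0.01767 = 0.1081 m/s; Re = 9441; ε/D = 0.000427; Haaland → f = 0.03188; ΔP_B = f(L/D)(ρV²/2) = 62.13 Pa.
ΔP_A/ΔP_B = 76.82/62.13 = 1.24.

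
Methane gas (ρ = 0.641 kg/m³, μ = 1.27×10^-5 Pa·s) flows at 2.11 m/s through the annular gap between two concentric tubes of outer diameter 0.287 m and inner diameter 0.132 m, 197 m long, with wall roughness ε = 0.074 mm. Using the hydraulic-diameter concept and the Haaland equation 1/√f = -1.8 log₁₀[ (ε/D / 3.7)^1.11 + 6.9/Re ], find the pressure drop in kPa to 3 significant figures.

Hydraulic diameter D_h = 4A/P = D_o - D_i = 0.287 - 0.132 = 0.155 m.
Re = ρVD_h/μ = 0.641·2.11·0.155/1.27e-05 = 1.651e+04.
ε/D_h = 7.4e-05/0.155 = 0.000477; Haaland gives 1/√f = -1.8 log₁₀[4.82e-05+0.000418] = 5.997, so f = 0.02781.
ΔP = f(L/D_h)(ρV²/2) = 0.02781·197/0.155·1.427 = 50.43 Pa.
ΔP = 0.0504 kPa.

ΔP ≈ 0.0504 kPa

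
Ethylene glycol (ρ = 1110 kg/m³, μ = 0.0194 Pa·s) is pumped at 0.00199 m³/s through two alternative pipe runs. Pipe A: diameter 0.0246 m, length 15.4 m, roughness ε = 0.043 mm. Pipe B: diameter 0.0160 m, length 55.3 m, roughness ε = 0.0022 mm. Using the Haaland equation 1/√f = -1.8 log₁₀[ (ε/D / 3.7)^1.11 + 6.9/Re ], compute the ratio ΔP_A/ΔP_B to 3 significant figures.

ΔP_A/ΔP_B ≈ 0.0383

Pipe A: V = Q/A = 0.00199/0.0004753 = 4.187 m/s; Re = 5893; ε/D = 0.00175; Haaland → f = 0.03768; ΔP_A = f(L/D)(ρV²/2) = 2.295e+05 Pa.
Pipe B: V = Q/A = 0.00199/0.0002011 = 9.897 m/s; Re = 9061; ε/D = 0.000138; Haaland → f = 0.03188; ΔP_B = f(L/D)(ρV²/2) = 5.991e+06 Pa.
ΔP_A/ΔP_B = 2.295e+05/5.991e+06 = 0.0383.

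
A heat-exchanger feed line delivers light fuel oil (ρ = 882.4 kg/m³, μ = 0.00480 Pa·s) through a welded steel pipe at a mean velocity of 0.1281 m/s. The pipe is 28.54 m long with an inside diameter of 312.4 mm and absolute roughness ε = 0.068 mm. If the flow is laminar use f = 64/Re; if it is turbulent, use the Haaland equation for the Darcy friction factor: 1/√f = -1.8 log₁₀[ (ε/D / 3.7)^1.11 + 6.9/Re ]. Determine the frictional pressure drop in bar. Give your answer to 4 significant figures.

Reynolds number Re = ρVD/μ = 882.4 · 0.1281 · 0.3124 / 0.0048 = 7357.
Re > 4000 → turbulent. Relative roughness ε/D = 6.8e-05/0.3124 = 0.000218. Haaland: 1/√f = -1.8 log₁₀[(0.000218/3.7)^1.11 + 6.9/7357] = -1.8 log₁₀[2.01e-05 + 0.000938] = 5.433, so f = 0.03387.
Darcy-Weisbach: ΔP = f(L/D)(ρV²/2) = 0.03387·(28.54/0.3124)·(882.4·0.1281²/2) = 0.03387·91.36·7.24 = 22.4 Pa.
ΔP = 22.4 Pa = 2.240×10^-4 bar.

ΔP ≈ 2.240×10^-4 bar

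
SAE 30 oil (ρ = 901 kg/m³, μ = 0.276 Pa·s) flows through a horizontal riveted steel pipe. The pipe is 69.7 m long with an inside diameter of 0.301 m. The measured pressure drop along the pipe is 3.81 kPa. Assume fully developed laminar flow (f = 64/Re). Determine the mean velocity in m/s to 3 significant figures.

For laminar flow, f = 64/Re with Re = ρVD/μ, so Darcy-Weisbach reduces to ΔP = 32μLV/D². Solving for V: V = ΔP·D²/(32μL) = 3810·(0.301)²/(32·0.276·69.7) = 0.5607 m/s.
Check: Re = ρVD/μ = 901·0.5607·0.301/0.276 = 551 < 2300, so the laminar assumption holds.

V ≈ 0.561 m/s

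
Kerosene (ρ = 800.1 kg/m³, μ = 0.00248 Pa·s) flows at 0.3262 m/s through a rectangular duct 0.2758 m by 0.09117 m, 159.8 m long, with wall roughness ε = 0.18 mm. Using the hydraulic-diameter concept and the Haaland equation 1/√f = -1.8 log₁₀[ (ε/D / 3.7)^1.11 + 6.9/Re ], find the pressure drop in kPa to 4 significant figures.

Hydraulic diameter D_h = 4A/P = 4·(0.2758·0.09117)/(2·(0.2758+0.09117)) = 0.1006/0.7339 = 0.137 m.
Re = ρVD_h/μ = 800.1·0.3262·0.137/0.00248 = 1.442e+04.
ε/D_h = 0.00018/0.137 = 0.00131; Haaland gives 1/√f = -1.8 log₁₀[0.000148+0.000478] = 5.765, so f = 0.03008.
ΔP = f(L/D_h)(ρV²/2) = 0.03008·159.8/0.137·42.57 = 1493 Pa.
ΔP = 1.493 kPa.

ΔP ≈ 1.493 kPa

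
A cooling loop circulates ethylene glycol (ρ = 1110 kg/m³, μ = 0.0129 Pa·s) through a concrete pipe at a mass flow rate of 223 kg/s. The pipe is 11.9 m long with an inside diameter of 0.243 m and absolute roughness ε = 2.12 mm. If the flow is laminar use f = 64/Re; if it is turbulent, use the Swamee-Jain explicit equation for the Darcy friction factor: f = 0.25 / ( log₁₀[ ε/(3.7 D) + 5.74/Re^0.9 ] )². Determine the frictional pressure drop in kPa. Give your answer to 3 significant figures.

A = πD²/4 = π(0.243)²/4 = 0.04638 m²; mean velocity V = ṁ/(ρA) = 223/(1110 · 0.04638) = 4.332 m/s.
Reynolds number Re = ρVD/μ = 1110 · 4.332 · 0.243 / 0.0129 = 9.058e+04.
Re > 4000 → turbulent. Relative roughness ε/D = 0.00212/0.243 = 0.00872. Swamee-Jain: f = 0.25/(log₁₀[0.00872/3.7 + 5.74/9.058e+04^0.9])² = 0.25/(log₁₀[0.00236 + 0.000198])² = 0.25/(-2.592)² = 0.0372.
Darcy-Weisbach: ΔP = f(L/D)(ρV²/2) = 0.0372·(11.9/0.243)·(1110·4.332²/2) = 0.0372·48.97·1.041e+04 = 1.897e+04 Pa.
ΔP = 1.897e+04 Pa = 19.0 kPa.

ΔP ≈ 19.0 kPa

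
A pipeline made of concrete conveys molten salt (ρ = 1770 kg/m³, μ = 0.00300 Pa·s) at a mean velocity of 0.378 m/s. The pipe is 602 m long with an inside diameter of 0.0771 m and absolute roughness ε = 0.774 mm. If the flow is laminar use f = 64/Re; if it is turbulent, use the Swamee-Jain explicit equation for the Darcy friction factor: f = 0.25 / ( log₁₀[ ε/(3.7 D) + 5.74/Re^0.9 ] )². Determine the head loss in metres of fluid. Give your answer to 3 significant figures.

h_f ≈ 2.38 m

Reynolds number Re = ρVD/μ = 1770 · 0.378 · 0.0771 / 0.003 = 1.719e+04.
Re > 4000 → turbulent. Relative roughness ε/D = 0.000774/0.0771 = 0.01. Swamee-Jain: f = 0.25/(log₁₀[0.01/3.7 + 5.74/1.719e+04^0.9])² = 0.25/(log₁₀[0.00271 + 0.000885])² = 0.25/(-2.444)² = 0.04186.
Darcy-Weisbach: ΔP = f(L/D)(ρV²/2) = 0.04186·(602/0.0771)·(1770·0.378²/2) = 0.04186·7808·126.5 = 4.133e+04 Pa.
Head loss h_f = ΔP/(ρg) = 4.133e+04/(1770·9.81) = 2.38 m.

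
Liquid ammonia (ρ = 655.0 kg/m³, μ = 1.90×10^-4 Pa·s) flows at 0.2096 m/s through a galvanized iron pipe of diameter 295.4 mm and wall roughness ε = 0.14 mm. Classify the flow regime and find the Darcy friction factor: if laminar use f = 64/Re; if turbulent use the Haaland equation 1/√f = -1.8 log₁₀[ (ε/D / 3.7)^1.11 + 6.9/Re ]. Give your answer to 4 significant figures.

f ≈ 0.01839

Re = ρVD/μ = 655·0.2096·0.2954/0.00019 = 2.134e+05.
Re > 4000 → turbulent. ε/D = 0.00014/0.2954 = 0.000474; Haaland: 1/√f = -1.8 log₁₀[4.78e-05 + 3.23e-05] = 7.373, so f = 0.01839.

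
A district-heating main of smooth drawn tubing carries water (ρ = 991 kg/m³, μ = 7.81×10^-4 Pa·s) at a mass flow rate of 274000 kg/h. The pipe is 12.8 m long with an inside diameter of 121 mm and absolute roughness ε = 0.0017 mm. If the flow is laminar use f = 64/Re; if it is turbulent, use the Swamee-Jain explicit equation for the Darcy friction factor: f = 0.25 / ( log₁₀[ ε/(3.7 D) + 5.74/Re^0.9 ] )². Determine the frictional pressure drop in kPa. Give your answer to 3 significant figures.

ṁ = 274000 kg/h = 274000/3600 = 76.11 kg/s.
A = πD²/4 = π(0.121)²/4 = 0.0115 m²; mean velocity V = ṁ/(ρA) = 76.11/(991 · 0.0115) = 6.679 m/s.
Reynolds number Re = ρVD/μ = 991 · 6.679 · 0.121 / 0.000781 = 1.025e+06.
Re > 4000 → turbulent. Relative roughness ε/D = 1.7e-06/0.121 = 1.4e-05. Swamee-Jain: f = 0.25/(log₁₀[1.4e-05/3.7 + 5.74/1.025e+06^0.9])² = 0.25/(log₁₀[3.8e-06 + 2.23e-05])² = 0.25/(-4.583)² = 0.0119.
Darcy-Weisbach: ΔP = f(L/D)(ρV²/2) = 0.0119·(12.8/0.121)·(991·6.679²/2) = 0.0119·105.8·2.21e+04 = 2.783e+04 Pa.
ΔP = 2.783e+04 Pa = 27.8 kPa.

ΔP ≈ 27.8 kPa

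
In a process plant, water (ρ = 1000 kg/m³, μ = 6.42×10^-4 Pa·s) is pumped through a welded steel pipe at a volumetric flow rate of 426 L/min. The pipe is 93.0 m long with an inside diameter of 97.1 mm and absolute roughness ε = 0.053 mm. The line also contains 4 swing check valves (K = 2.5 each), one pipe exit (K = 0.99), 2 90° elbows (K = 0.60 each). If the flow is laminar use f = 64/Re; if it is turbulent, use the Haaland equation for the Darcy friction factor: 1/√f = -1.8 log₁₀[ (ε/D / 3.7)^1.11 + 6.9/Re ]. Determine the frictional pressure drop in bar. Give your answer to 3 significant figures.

ΔP ≈ 0.142 bar

Q = 426 L/min = 426/60000 = 0.0071 m³/s.
Cross-sectional area A = πD²/4 = π(0.0971)²/4 = 0.007405 m²; mean velocity V = Q/A = 0.0071/0.007405 = 0.9588 m/s.
Reynolds number Re = ρVD/μ = 1000 · 0.9588 · 0.0971 / 0.000642 = 1.45e+05.
Re > 4000 → turbulent. Relative roughness ε/D = 5.3e-05/0.0971 = 0.000546. Haaland: 1/√f = -1.8 log₁₀[(0.000546/3.7)^1.11 + 6.9/1.45e+05] = -1.8 log₁₀[5.59e-05 + 4.76e-05] = 7.173, so f = 0.01943.
Total minor-loss coefficient ΣK = 4·2.5 + 1·0.99 + 2·0.6 = 12.2.
ΔP = [f·L/D + ΣK]·(ρV²/2) = [0.01943·93/0.0971 + 12.2]·(1000·0.9588²/2) = [18.61 + 12.2]·459.7 = 1.416e+04 Pa.
ΔP = 1.416e+04 Pa = 0.142 bar.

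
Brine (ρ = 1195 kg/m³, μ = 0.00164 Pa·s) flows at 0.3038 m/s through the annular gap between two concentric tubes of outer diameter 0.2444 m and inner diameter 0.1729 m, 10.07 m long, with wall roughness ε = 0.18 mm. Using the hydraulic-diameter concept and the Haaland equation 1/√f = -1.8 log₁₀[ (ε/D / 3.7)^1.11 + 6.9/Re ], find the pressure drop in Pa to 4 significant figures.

ΔP ≈ 244.7 Pa

Hydraulic diameter D_h = 4A/P = D_o - D_i = 0.2444 - 0.1729 = 0.0715 m.
Re = ρVD_h/μ = 1195·0.3038·0.0715/0.00164 = 1.583e+04.
ε/D_h = 0.00018/0.0715 = 0.00252; Haaland gives 1/√f = -1.8 log₁₀[0.000305+0.000436] = 5.634, so f = 0.0315.
ΔP = f(L/D_h)(ρV²/2) = 0.0315·10.07/0.0715·55.15 = 244.7 Pa.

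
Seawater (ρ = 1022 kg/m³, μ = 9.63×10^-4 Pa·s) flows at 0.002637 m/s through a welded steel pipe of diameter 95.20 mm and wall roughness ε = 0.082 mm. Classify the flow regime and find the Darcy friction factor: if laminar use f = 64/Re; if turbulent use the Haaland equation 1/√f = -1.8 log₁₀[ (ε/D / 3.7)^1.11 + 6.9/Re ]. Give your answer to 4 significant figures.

Re = ρVD/μ = 1022·0.002637·0.0952/0.000963 = 266.4.
Re < 2300 → laminar, so f = 64/Re = 0.2402 (roughness is irrelevant in laminar flow).

f ≈ 0.2402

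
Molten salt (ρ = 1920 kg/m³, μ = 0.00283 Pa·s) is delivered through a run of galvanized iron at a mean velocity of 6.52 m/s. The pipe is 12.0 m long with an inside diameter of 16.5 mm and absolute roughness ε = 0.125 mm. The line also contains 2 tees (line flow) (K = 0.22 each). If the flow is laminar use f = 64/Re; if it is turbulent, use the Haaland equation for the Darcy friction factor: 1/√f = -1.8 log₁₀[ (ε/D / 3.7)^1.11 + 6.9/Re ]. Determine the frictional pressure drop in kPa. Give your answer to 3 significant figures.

Reynolds number Re = ρVD/μ = 1920 · 6.52 · 0.0165 / 0.00283 = 7.299e+04.
Re > 4000 → turbulent. Relative roughness ε/D = 0.000125/0.0165 = 0.00758. Haaland: 1/√f = -1.8 log₁₀[(0.00758/3.7)^1.11 + 6.9/7.299e+04] = -1.8 log₁₀[0.00104 + 9.45e-05] = 5.304, so f = 0.03555.
Total minor-loss coefficient ΣK = 2·0.22 = 0.44.
ΔP = [f·L/D + ΣK]·(ρV²/2) = [0.03555·12/0.0165 + 0.44]·(1920·6.52²/2) = [25.85 + 0.44]·4.081e+04 = 1.073e+06 Pa.
ΔP = 1.073e+06 Pa = 1070 kPa.

ΔP ≈ 1070 kPa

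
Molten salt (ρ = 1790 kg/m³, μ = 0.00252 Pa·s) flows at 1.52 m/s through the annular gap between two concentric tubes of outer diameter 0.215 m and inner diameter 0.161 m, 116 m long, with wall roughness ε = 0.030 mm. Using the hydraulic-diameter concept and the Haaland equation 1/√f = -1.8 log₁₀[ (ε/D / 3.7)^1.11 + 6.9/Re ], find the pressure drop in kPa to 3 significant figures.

ΔP ≈ 97.2 kPa

Hydraulic diameter D_h = 4A/P = D_o - D_i = 0.215 - 0.161 = 0.054 m.
Re = ρVD_h/μ = 1790·1.52·0.054/0.00252 = 5.83e+04.
ε/D_h = 3e-05/0.054 = 0.000556; Haaland gives 1/√f = -1.8 log₁₀[5.7e-05+0.000118] = 6.761, so f = 0.02188.
ΔP = f(L/D_h)(ρV²/2) = 0.02188·116/0.054·2068 = 9.718e+04 Pa.
ΔP = 97.2 kPa.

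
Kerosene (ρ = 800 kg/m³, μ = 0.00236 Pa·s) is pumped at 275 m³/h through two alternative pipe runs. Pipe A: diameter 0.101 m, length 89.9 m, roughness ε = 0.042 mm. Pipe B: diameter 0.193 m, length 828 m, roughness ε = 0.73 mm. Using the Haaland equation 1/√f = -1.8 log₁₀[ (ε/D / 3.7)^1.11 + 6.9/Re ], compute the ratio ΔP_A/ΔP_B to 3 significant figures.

Pipe A: V = Q/A = 0.07639/0.008012 = 9.534 m/s; Re = 3.264e+05; ε/D = 0.000416; Haaland → f = 0.01746; ΔP_A = f(L/D)(ρV²/2) = 5.651e+05 Pa.
Pipe B: V = Q/A = 0.07639/0.02926 = 2.611 m/s; Re = 1.708e+05; ε/D = 0.00378; Haaland → f = 0.02861; ΔP_B = f(L/D)(ρV²/2) = 3.348e+05 Pa.
ΔP_A/ΔP_B = 5.651e+05/3.348e+05 = 1.69.

ΔP_A/ΔP_B ≈ 1.69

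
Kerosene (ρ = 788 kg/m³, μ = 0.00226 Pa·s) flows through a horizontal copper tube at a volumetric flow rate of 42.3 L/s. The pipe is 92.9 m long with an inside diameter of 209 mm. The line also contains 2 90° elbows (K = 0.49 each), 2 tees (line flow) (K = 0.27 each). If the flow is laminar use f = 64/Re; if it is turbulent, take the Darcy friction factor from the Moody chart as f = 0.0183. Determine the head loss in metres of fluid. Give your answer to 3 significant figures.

h_f ≈ 0.748 m

Q = 42.3 L/s = 42.3/1000 = 0.0423 m³/s.
Cross-sectional area A = πD²/4 = π(0.209)²/4 = 0.03431 m²; mean velocity V = Q/A = 0.0423/0.03431 = 1.233 m/s.
Reynolds number Re = ρVD/μ = 788 · 1.233 · 0.209 / 0.00226 = 8.985e+04.
Re > 4000 → turbulent; use the Moody-chart value f = 0.0183.
Total minor-loss coefficient ΣK = 2·0.49 + 2·0.27 = 1.52.
ΔP = [f·L/D + ΣK]·(ρV²/2) = [0.0183·92.9/0.209 + 1.52]·(788·1.233²/2) = [8.134 + 1.52]·599 = 5783 Pa.
Head loss h_f = ΔP/(ρg) = 5783/(788·9.81) = 0.748 m.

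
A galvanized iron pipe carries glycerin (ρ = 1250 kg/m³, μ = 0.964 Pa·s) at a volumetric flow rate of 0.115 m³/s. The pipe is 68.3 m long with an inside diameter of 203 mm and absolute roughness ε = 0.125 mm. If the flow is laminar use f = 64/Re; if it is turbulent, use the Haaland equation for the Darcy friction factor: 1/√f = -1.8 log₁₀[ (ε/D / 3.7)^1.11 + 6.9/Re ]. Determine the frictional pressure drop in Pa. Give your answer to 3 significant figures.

ΔP ≈ 182000 Pa

Cross-sectional area A = πD²/4 = π(0.203)²/4 = 0.03237 m²; mean velocity V = Q/A = 0.115/0.03237 = 3.553 m/s.
Reynolds number Re = ρVD/μ = 1250 · 3.553 · 0.203 / 0.964 = 935.3.
Re < 2300 → laminar flow, so f = 64/Re = 64/935.3 = 0.06843 (the turbulent correlation is not needed).
Darcy-Weisbach: ΔP = f(L/D)(ρV²/2) = 0.06843·(68.3/0.203)·(1250·3.553²/2) = 0.06843·336.5·7891 = 1.817e+05 Pa.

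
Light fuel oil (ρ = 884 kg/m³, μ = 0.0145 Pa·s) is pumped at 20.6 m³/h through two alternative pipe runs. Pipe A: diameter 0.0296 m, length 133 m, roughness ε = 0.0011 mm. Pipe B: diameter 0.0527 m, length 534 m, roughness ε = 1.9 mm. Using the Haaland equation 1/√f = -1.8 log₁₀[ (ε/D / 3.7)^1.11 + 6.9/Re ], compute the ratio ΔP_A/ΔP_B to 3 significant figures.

ΔP_A/ΔP_B ≈ 1.90

Pipe A: V = Q/A = 0.005722/0.0006881 = 8.316 m/s; Re = 1.501e+04; ε/D = 3.72e-05; Haaland → f = 0.02775; ΔP_A = f(L/D)(ρV²/2) = 3.811e+06 Pa.
Pipe B: V = Q/A = 0.005722/0.002181 = 2.623 m/s; Re = 8428; ε/D = 0.0361; Haaland → f = 0.0652; ΔP_B = f(L/D)(ρV²/2) = 2.01e+06 Pa.
ΔP_A/ΔP_B = 3.811e+06/2.01e+06 = 1.90.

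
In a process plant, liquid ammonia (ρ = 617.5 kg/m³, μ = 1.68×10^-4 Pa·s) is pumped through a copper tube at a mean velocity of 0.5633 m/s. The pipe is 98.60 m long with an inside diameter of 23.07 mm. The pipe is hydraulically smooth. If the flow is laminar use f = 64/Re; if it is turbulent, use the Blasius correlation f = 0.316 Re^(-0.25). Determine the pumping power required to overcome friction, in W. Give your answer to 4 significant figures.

P ≈ 2.107 W

Reynolds number Re = ρVD/μ = 617.5 · 0.5633 · 0.02307 / 0.000168 = 4.777e+04.
Re > 4000 → turbulent. Smooth-pipe (Blasius): f = 0.316 Re^(-0.25) = 0.316/(4.777e+04)^0.25 = 0.02138.
Darcy-Weisbach: ΔP = f(L/D)(ρV²/2) = 0.02138·(98.6/0.02307)·(617.5·0.5633²/2) = 0.02138·4274·97.97 = 8950 Pa.
Q = V·A = 0.5633·0.000418 = 0.0002355 m³/s.
Pumping power P = QΔP = 0.0002355·8950 = 2.1074 W = 2.107 W.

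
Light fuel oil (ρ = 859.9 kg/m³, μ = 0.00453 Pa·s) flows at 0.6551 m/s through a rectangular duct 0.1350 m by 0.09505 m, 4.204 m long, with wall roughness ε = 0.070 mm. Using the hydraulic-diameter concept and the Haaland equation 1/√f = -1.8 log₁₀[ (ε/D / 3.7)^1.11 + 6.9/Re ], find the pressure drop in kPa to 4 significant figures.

ΔP ≈ 0.2032 kPa

Hydraulic diameter D_h = 4A/P = 4·(0.135·0.09505)/(2·(0.135+0.09505)) = 0.05133/0.4601 = 0.1116 m.
Re = ρVD_h/μ = 859.9·0.6551·0.1116/0.00453 = 1.387e+04.
ε/D_h = 7e-05/0.1116 = 0.000627; Haaland gives 1/√f = -1.8 log₁₀[6.53e-05+0.000497] = 5.85, so f = 0.02922.
ΔP = f(L/D_h)(ρV²/2) = 0.02922·4.204/0.1116·184.5 = 203.2 Pa.
ΔP = 0.2032 kPa.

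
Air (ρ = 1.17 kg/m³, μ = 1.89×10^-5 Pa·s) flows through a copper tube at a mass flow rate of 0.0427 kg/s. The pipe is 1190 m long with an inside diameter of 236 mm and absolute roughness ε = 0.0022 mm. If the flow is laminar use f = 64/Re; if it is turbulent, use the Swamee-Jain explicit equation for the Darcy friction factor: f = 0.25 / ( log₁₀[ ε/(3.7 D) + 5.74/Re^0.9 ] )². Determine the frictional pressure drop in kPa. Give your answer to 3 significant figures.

A = πD²/4 = π(0.236)²/4 = 0.04374 m²; mean velocity V = ṁ/(ρA) = 0.0427/(1.17 · 0.04374) = 0.8343 m/s.
Reynolds number Re = ρVD/μ = 1.17 · 0.8343 · 0.236 / 1.89e-05 = 1.219e+04.
Re > 4000 → turbulent. Relative roughness ε/D = 2.2e-06/0.236 = 9.32e-06. Swamee-Jain: f = 0.25/(log₁₀[9.32e-06/3.7 + 5.74/1.219e+04^0.9])² = 0.25/(log₁₀[2.52e-06 + 0.00121])² = 0.25/(-2.918)² = 0.02937.
Darcy-Weisbach: ΔP = f(L/D)(ρV²/2) = 0.02937·(1190/0.236)·(1.17·0.8343²/2) = 0.02937·5042·0.4072 = 60.3 Pa.
ΔP = 60.3 Pa = 0.0603 kPa.

ΔP ≈ 0.0603 kPa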